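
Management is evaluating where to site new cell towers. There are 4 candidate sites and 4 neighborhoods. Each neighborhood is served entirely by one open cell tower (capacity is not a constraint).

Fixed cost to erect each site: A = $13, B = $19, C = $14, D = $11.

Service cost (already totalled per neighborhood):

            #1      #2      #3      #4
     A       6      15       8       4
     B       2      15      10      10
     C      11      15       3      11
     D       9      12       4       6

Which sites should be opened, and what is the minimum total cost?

Open D only; minimum total cost 42.

For any fixed open set, each neighborhood goes to its cheapest open site; total = fixed + service.
{D}: #1→D 9, #2→D 12, #3→D 4, #4→D 6. Service 31; fixed 11; total 42.
{A}: service 33 + fixed 13 = 46
{A, D}: #1→A 6, #2→D 12, #3→D 4, #4→A 4. Service 26; fixed 24; total 50.
{A, B, C, D}: #1→B 2, #2→D 12, #3→C 3, #4→A 4. Service 21; fixed 57; total 78.
(All 15 nonempty subsets were checked; D only is lowest.)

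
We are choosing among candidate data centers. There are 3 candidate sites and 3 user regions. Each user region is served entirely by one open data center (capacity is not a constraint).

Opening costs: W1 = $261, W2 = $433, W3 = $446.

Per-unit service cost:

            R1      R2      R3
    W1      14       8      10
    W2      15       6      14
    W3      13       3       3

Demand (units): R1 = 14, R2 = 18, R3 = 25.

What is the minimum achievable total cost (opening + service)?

Minimum total cost: 757

For any fixed open set, each user region goes to its cheapest open site; total = fixed + service.
{W3}: R1→W3 13·14=182, R2→W3 3·18=54, R3→W3 3·25=75. Service 311; fixed 446; total 757.
{W1}: service 590 + fixed 261 = 851
{W1, W3}: R1→W3 13·14=182, R2→W3 3·18=54, R3→W3 3·25=75. Service 311; fixed 707; total 1018.
{W1, W2, W3}: service 311 + fixed 1140 = 1451
No other subset beats 757.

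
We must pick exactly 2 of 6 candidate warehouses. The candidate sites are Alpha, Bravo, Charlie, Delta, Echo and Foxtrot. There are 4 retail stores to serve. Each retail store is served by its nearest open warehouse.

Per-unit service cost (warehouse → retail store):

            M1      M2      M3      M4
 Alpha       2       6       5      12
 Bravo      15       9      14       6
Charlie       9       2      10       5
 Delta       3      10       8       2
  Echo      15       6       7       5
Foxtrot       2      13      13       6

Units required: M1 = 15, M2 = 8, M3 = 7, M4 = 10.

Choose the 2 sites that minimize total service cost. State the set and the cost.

Choose Alpha and Charlie; total service cost 131.

With exactly 2 open, each retail store uses its cheapest among the chosen.
{Alpha, Charlie}: M1→Alpha 2·15=30, M2→Charlie 2·8=16, M3→Alpha 5·7=35, M4→Charlie 5·10=50. Service cost 131.
{Alpha, Delta}: service cost 133
{Charlie, Delta}: service cost 137
Among all 15 size-2 choices, {Alpha, Charlie} is lowest.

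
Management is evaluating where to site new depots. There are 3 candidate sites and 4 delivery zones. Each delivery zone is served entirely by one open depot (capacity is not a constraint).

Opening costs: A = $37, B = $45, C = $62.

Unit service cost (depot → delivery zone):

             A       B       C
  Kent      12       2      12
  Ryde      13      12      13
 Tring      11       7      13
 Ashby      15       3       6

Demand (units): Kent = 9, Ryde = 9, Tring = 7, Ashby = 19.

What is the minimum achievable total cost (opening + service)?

For any fixed open set, each delivery zone goes to its cheapest open site; total = fixed + service.
{B}: Kent→B 2·9=18, Ryde→B 12·9=108, Tring→B 7·7=49, Ashby→B 3·19=57. Service 232; fixed 45; total 277.
{A, B}: service 232 + fixed 82 = 314
{B, C}: service 232 + fixed 107 = 339
{A, B, C}: Kent→B 2·9=18, Ryde→B 12·9=108, Tring→B 7·7=49, Ashby→B 3·19=57. Service 232; fixed 144; total 376.
No other subset beats 277.

Minimum total cost: 277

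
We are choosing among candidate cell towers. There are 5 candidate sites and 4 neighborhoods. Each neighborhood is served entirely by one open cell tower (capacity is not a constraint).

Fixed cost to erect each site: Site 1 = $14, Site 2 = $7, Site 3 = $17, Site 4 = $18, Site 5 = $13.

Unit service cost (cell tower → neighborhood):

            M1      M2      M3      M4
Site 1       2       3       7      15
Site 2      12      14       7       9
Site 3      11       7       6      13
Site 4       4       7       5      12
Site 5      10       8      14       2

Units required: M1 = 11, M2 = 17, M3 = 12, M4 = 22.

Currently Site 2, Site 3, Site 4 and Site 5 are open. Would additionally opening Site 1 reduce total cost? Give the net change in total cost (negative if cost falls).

Current service cost with {Site 2, Site 3, Site 4, Site 5}: 267.
Adding Site 1: each neighborhood re-picks its cheapest; new service cost 177, saving 90.
Extra fixed cost: 14. Net change = 14 − 90 = -76.
(Totals: 322 → 246.)

Yes — net change −76 (cost falls by 76).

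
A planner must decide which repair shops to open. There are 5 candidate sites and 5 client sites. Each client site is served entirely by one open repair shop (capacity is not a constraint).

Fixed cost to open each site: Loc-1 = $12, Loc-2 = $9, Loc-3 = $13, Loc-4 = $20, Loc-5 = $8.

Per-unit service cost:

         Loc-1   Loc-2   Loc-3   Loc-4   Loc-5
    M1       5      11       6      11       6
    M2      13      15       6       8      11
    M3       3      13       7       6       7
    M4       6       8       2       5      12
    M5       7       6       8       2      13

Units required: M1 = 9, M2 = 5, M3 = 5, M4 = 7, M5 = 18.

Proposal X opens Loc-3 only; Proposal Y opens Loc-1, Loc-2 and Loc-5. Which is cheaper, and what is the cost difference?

Proposal X: {Loc-3}: M1→Loc-3 6·9=54, M2→Loc-3 6·5=30, M3→Loc-3 7·5=35, M4→Loc-3 2·7=14, M5→Loc-3 8·18=144. Service 277; fixed 13; total 290.
Proposal Y: {Loc-1, Loc-2, Loc-5}: M1→Loc-1 5·9=45, M2→Loc-5 11·5=55, M3→Loc-1 3·5=15, M4→Loc-1 6·7=42, M5→Loc-2 6·18=108. Service 265; fixed 29; total 294.
Difference: |290 − 294| = 4.

Proposal X is cheaper by 4.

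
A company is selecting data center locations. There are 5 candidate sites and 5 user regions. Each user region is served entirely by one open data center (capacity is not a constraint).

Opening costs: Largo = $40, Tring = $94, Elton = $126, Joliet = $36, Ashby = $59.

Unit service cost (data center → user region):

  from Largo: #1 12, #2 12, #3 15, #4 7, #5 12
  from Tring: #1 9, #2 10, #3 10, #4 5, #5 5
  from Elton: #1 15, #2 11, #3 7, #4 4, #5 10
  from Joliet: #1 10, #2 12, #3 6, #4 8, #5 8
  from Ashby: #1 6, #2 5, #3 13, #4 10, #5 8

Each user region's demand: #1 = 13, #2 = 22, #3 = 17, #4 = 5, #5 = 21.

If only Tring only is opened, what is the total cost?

Total cost: 731

Each user region is assigned to its cheapest site among the open ones.
{Tring}: #1→Tring 9·13=117, #2→Tring 10·22=220, #3→Tring 10·17=170, #4→Tring 5·5=25, #5→Tring 5·21=105. Service 637; fixed 94; total 731.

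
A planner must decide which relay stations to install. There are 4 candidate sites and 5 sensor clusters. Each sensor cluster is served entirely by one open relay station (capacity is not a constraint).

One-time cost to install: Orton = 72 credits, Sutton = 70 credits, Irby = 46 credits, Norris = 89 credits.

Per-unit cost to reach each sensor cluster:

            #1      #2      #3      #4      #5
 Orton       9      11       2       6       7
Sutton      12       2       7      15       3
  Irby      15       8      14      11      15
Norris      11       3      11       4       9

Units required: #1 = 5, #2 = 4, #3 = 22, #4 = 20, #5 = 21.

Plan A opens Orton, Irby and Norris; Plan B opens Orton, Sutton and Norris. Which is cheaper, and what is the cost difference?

Plan B is cheaper by 64.

Plan A: {Orton, Irby, Norris}: #1→Orton 9·5=45, #2→Norris 3·4=12, #3→Orton 2·22=44, #4→Norris 4·20=80, #5→Orton 7·21=147. Service 328; fixed 207; total 535.
Plan B: {Orton, Sutton, Norris}: #1→Orton 9·5=45, #2→Sutton 2·4=8, #3→Orton 2·22=44, #4→Norris 4·20=80, #5→Sutton 3·21=63. Service 240; fixed 231; total 471.
Difference: |535 − 471| = 64.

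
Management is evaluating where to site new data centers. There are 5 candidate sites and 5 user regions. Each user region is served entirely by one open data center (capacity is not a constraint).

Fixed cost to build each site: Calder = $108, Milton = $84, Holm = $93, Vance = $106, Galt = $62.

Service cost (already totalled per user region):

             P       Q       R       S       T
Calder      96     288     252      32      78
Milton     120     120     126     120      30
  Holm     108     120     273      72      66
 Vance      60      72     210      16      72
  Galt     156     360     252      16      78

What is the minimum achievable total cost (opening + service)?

Minimum total cost: 494

For any fixed open set, each user region goes to its cheapest open site; total = fixed + service.
{Milton, Vance}: P→Vance 60, Q→Vance 72, R→Milton 126, S→Vance 16, T→Milton 30. Service 304; fixed 190; total 494.
{Vance}: P→Vance 60, Q→Vance 72, R→Vance 210, S→Vance 16, T→Vance 72. Service 430; fixed 106; total 536.
{Milton, Vance, Galt}: service 304 + fixed 252 = 556
{Calder, Milton, Holm, Vance, Galt}: service 304 + fixed 453 = 757
No other subset beats 494.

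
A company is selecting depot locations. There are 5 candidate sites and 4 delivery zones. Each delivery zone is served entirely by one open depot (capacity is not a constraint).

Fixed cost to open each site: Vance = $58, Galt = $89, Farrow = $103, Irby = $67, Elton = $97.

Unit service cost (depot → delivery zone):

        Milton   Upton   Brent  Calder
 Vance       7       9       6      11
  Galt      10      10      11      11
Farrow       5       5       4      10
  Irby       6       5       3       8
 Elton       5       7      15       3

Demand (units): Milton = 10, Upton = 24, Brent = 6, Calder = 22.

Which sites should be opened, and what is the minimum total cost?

Open Irby and Elton; minimum total cost 418.

For any fixed open set, each delivery zone goes to its cheapest open site; total = fixed + service.
{Irby, Elton}: Milton→Elton 5·10=50, Upton→Irby 5·24=120, Brent→Irby 3·6=18, Calder→Elton 3·22=66. Service 254; fixed 164; total 418.
{Irby}: service 374 + fixed 67 = 441
{Farrow, Elton}: service 260 + fixed 200 = 460
{Vance, Galt, Farrow, Irby, Elton}: service 254 + fixed 414 = 668
No other subset beats 418.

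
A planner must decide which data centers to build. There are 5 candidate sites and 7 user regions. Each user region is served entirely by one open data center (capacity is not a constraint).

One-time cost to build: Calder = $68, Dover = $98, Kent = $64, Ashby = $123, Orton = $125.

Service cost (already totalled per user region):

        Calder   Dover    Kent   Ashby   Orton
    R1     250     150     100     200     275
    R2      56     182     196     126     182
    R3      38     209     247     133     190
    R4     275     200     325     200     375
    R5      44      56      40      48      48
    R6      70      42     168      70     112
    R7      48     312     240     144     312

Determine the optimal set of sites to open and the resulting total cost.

For any fixed open set, each user region goes to its cheapest open site; total = fixed + service.
{Calder, Dover}: R1→Dover 150, R2→Calder 56, R3→Calder 38, R4→Dover 200, R5→Calder 44, R6→Dover 42, R7→Calder 48. Service 578; fixed 166; total 744.
{Calder, Dover, Kent}: service 524 + fixed 230 = 754
{Calder, Kent}: service 627 + fixed 132 = 759
{Calder, Dover, Kent, Ashby, Orton}: service 524 + fixed 478 = 1002
No other subset beats 744.

Open Calder and Dover; minimum total cost 744.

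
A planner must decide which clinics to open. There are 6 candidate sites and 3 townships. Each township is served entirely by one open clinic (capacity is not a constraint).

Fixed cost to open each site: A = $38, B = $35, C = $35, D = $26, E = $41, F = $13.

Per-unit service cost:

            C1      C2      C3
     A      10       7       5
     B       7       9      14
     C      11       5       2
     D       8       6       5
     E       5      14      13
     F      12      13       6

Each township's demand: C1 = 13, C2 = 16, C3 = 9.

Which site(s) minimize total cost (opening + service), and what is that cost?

Open C and E; minimum total cost 239.

For any fixed open set, each township goes to its cheapest open site; total = fixed + service.
{C, E}: C1→E 5·13=65, C2→C 5·16=80, C3→C 2·9=18. Service 163; fixed 76; total 239.
{C, E, F}: service 163 + fixed 89 = 252
{B, C}: C1→B 7·13=91, C2→C 5·16=80, C3→C 2·9=18. Service 189; fixed 70; total 259.
{A, B, C, D, E, F}: service 163 + fixed 188 = 351
No other subset beats 239.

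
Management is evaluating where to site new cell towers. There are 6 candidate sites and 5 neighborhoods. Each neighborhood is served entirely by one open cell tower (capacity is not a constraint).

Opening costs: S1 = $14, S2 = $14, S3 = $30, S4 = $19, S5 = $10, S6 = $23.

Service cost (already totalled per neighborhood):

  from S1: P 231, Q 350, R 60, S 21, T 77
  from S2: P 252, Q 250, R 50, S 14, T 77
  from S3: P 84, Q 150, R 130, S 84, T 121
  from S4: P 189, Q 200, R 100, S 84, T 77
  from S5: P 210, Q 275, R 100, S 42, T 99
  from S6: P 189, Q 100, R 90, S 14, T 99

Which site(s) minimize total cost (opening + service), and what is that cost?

For any fixed open set, each neighborhood goes to its cheapest open site; total = fixed + service.
{S2, S3, S6}: P→S3 84, Q→S6 100, R→S2 50, S→S2 14, T→S2 77. Service 325; fixed 67; total 392.
{S1, S3, S6}: P→S3 84, Q→S6 100, R→S1 60, S→S6 14, T→S1 77. Service 335; fixed 67; total 402.
{S2, S3, S5, S6}: service 325 + fixed 77 = 402
{S1, S2, S3, S4, S5, S6}: P→S3 84, Q→S6 100, R→S2 50, S→S2 14, T→S1 77. Service 325; fixed 110; total 435.
No other subset beats 392.

Open S2, S3 and S6; minimum total cost 392.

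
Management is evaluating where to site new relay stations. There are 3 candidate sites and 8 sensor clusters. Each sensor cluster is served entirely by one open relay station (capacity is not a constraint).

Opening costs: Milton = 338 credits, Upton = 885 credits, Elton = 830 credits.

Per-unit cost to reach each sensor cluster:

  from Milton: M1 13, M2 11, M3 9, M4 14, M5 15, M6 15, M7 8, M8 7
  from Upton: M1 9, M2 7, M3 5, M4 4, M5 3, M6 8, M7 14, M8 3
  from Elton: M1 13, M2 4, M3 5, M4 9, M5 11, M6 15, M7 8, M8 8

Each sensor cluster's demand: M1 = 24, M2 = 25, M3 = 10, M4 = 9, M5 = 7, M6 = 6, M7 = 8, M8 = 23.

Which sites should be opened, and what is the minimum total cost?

For any fixed open set, each sensor cluster goes to its cheapest open site; total = fixed + service.
{Milton}: M1→Milton 13·24=312, M2→Milton 11·25=275, M3→Milton 9·10=90, M4→Milton 14·9=126, M5→Milton 15·7=105, M6→Milton 15·6=90, M7→Milton 8·8=64, M8→Milton 7·23=161. Service 1223; fixed 338; total 1561.
{Upton}: service 727 + fixed 885 = 1612
{Elton}: service 958 + fixed 830 = 1788
{Milton, Upton, Elton}: service 604 + fixed 2053 = 2657
No other subset beats 1561.

Open Milton only; minimum total cost 1561.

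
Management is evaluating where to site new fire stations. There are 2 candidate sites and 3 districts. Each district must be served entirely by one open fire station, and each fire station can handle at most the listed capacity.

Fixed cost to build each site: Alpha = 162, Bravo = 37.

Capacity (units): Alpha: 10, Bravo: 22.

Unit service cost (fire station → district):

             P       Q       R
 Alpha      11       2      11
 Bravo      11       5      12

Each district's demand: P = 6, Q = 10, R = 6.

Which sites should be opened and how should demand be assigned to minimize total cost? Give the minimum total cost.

Open {Bravo}: P→Bravo 11·6=66, Q→Bravo 5·10=50, R→Bravo 12·6=72.
Loads: Bravo carries 22/22. Service 188; fixed 37; total 225.
Next best feasible plan costs 357.

Minimum total cost: 225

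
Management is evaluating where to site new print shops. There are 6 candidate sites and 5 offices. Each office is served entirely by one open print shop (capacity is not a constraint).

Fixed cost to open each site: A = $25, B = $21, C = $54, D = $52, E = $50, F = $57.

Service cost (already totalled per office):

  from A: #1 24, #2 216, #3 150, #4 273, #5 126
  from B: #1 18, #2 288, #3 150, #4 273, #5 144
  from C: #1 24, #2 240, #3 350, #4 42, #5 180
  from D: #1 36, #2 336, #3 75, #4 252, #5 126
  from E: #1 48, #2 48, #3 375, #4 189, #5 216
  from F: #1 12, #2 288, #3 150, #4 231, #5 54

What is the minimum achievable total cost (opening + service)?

Minimum total cost: 444

For any fixed open set, each office goes to its cheapest open site; total = fixed + service.
{C, D, E, F}: #1→F 12, #2→E 48, #3→D 75, #4→C 42, #5→F 54. Service 231; fixed 213; total 444.
{B, C, D, E, F}: service 231 + fixed 234 = 465
{C, E, F}: service 306 + fixed 161 = 467
{A, B, C, D, E, F}: #1→F 12, #2→E 48, #3→D 75, #4→C 42, #5→F 54. Service 231; fixed 259; total 490.
No other subset beats 444.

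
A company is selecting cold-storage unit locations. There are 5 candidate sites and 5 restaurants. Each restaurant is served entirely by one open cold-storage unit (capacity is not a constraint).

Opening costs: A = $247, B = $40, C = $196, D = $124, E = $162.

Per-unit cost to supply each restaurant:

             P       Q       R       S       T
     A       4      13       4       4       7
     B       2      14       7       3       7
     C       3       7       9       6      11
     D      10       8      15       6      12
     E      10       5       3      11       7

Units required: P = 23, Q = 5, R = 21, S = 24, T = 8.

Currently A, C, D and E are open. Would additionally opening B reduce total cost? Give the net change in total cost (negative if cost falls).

Current service cost with {A, C, D, E}: 309.
Adding B: each restaurant re-picks its cheapest; new service cost 262, saving 47.
Extra fixed cost: 40. Net change = 40 − 47 = -7.
(Totals: 1038 → 1031.)

Yes — net change −7 (cost falls by 7).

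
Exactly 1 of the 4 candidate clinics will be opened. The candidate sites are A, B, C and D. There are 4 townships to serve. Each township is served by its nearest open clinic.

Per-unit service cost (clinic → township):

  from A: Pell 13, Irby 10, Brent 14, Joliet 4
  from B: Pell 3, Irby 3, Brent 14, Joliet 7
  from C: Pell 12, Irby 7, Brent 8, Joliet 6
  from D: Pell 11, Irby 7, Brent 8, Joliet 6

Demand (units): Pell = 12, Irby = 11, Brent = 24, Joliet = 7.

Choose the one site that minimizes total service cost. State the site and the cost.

Choose D only; total service cost 443.

With exactly 1 open, each township uses its cheapest among the chosen.
{D}: Pell→D 11·12=132, Irby→D 7·11=77, Brent→D 8·24=192, Joliet→D 6·7=42. Service cost 443.
{B}: service cost 454
{C}: service cost 455
Among all 4 size-1 choices, {D} is lowest.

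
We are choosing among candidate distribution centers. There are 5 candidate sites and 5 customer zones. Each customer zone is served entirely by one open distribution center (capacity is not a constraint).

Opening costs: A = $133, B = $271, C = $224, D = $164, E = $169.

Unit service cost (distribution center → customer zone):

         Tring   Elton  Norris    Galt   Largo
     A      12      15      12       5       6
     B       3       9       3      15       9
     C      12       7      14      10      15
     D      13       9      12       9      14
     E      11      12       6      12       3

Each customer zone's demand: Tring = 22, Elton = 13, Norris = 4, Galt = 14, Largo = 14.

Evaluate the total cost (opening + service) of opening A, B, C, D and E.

Total cost: 1242

Each customer zone is assigned to its cheapest site among the open ones.
{A, B, C, D, E}: Tring→B 3·22=66, Elton→C 7·13=91, Norris→B 3·4=12, Galt→A 5·14=70, Largo→E 3·14=42. Service 281; fixed 961; total 1242.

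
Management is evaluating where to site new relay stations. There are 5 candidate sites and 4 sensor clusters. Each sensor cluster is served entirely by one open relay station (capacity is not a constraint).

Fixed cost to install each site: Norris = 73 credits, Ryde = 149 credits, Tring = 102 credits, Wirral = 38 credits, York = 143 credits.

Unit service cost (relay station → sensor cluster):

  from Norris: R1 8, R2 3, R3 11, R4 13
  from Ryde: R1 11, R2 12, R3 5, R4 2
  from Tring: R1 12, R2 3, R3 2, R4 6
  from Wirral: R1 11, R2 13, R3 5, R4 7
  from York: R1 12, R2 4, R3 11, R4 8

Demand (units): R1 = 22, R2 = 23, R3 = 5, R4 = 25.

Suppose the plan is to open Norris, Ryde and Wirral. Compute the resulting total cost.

Each sensor cluster is assigned to its cheapest site among the open ones.
{Norris, Ryde, Wirral}: R1→Norris 8·22=176, R2→Norris 3·23=69, R3→Ryde 5·5=25, R4→Ryde 2·25=50. Service 320; fixed 260; total 580.

Total cost: 580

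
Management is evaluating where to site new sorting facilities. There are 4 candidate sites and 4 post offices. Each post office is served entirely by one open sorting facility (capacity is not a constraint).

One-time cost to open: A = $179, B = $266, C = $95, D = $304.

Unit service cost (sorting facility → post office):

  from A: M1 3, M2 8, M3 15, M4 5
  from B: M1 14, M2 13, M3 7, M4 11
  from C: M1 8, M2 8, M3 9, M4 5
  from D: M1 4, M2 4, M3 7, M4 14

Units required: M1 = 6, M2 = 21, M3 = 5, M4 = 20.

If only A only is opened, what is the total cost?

Each post office is assigned to its cheapest site among the open ones.
{A}: M1→A 3·6=18, M2→A 8·21=168, M3→A 15·5=75, M4→A 5·20=100. Service 361; fixed 179; total 540.

Total cost: 540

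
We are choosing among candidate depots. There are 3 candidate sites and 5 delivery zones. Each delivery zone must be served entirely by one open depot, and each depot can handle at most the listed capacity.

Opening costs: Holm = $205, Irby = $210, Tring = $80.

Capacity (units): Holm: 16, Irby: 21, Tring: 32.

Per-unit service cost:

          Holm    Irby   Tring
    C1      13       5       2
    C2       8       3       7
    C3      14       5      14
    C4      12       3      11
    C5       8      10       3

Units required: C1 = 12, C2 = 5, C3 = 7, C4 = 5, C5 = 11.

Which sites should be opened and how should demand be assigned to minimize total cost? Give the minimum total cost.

Open {Irby, Tring}: C1→Tring 2·12=24, C2→Irby 3·5=15, C3→Irby 5·7=35, C4→Irby 3·5=15, C5→Tring 3·11=33.
Loads: Irby carries 17/21, Tring carries 23/32. Service 122; fixed 290; total 412.
Next best feasible plan costs 432.

Minimum total cost: 412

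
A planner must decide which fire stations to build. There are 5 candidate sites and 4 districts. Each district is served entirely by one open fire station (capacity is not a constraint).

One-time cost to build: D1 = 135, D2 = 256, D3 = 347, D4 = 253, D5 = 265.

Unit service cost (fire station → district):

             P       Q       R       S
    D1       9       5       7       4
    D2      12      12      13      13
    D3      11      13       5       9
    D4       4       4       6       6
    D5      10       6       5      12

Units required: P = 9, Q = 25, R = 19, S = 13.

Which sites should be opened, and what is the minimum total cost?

Open D1 only; minimum total cost 526.

For any fixed open set, each district goes to its cheapest open site; total = fixed + service.
{D1}: P→D1 9·9=81, Q→D1 5·25=125, R→D1 7·19=133, S→D1 4·13=52. Service 391; fixed 135; total 526.
{D4}: P→D4 4·9=36, Q→D4 4·25=100, R→D4 6·19=114, S→D4 6·13=78. Service 328; fixed 253; total 581.
{D1, D4}: service 302 + fixed 388 = 690
{D1, D2, D3, D4, D5}: P→D4 4·9=36, Q→D4 4·25=100, R→D3 5·19=95, S→D1 4·13=52. Service 283; fixed 1256; total 1539.
No other subset beats 526.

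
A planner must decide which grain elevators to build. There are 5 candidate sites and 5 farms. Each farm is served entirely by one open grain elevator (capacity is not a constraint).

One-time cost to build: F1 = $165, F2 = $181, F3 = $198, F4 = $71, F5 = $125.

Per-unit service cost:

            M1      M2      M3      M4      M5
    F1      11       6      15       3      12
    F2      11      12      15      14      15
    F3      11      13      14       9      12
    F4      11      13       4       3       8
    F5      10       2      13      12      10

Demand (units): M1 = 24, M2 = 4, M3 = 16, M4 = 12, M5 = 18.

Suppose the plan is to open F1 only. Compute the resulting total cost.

Each farm is assigned to its cheapest site among the open ones.
{F1}: M1→F1 11·24=264, M2→F1 6·4=24, M3→F1 15·16=240, M4→F1 3·12=36, M5→F1 12·18=216. Service 780; fixed 165; total 945.

Total cost: 945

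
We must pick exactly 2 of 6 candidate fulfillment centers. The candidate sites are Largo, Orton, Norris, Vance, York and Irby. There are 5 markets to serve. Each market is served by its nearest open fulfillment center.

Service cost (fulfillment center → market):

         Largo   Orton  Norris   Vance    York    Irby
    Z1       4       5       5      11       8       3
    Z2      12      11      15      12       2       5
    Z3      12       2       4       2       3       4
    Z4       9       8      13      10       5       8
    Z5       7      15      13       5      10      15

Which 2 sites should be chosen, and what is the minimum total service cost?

Choose Largo and York; total service cost 21.

With exactly 2 open, each market uses its cheapest among the chosen.
{Largo, York}: Z1→Largo 4, Z2→York 2, Z3→York 3, Z4→York 5, Z5→Largo 7. Service cost 21.
{Vance, York}: service cost 22
{Vance, Irby}: service cost 23
Among all 15 size-2 choices, {Largo, York} is lowest.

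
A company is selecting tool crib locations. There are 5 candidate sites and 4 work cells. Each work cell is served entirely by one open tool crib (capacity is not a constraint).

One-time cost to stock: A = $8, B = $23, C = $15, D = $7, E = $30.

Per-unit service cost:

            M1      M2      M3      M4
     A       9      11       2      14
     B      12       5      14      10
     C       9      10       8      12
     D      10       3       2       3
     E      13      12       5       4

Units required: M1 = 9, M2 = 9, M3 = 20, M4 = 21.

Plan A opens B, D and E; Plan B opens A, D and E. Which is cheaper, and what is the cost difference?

Plan A: {B, D, E}: M1→D 10·9=90, M2→D 3·9=27, M3→D 2·20=40, M4→D 3·21=63. Service 220; fixed 60; total 280.
Plan B: {A, D, E}: M1→A 9·9=81, M2→D 3·9=27, M3→A 2·20=40, M4→D 3·21=63. Service 211; fixed 45; total 256.
Difference: |280 − 256| = 24.

Plan B is cheaper by 24.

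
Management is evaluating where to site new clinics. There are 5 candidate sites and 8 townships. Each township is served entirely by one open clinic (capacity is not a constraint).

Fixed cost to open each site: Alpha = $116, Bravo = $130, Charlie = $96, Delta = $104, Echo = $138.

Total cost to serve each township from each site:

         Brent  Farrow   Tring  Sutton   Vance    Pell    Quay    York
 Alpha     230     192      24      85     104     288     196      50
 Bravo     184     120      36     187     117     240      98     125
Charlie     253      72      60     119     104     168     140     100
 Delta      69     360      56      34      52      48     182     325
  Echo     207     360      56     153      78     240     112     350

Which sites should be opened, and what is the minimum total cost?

Open Charlie and Delta; minimum total cost 771.

For any fixed open set, each township goes to its cheapest open site; total = fixed + service.
{Charlie, Delta}: Brent→Delta 69, Farrow→Charlie 72, Tring→Delta 56, Sutton→Delta 34, Vance→Delta 52, Pell→Delta 48, Quay→Charlie 140, York→Charlie 100. Service 571; fixed 200; total 771.
{Alpha, Charlie, Delta}: Brent→Delta 69, Farrow→Charlie 72, Tring→Alpha 24, Sutton→Delta 34, Vance→Delta 52, Pell→Delta 48, Quay→Charlie 140, York→Alpha 50. Service 489; fixed 316; total 805.
{Bravo, Delta}: Brent→Delta 69, Farrow→Bravo 120, Tring→Bravo 36, Sutton→Delta 34, Vance→Delta 52, Pell→Delta 48, Quay→Bravo 98, York→Bravo 125. Service 582; fixed 234; total 816.
{Alpha, Bravo, Charlie, Delta, Echo}: Brent→Delta 69, Farrow→Charlie 72, Tring→Alpha 24, Sutton→Delta 34, Vance→Delta 52, Pell→Delta 48, Quay→Bravo 98, York→Alpha 50. Service 447; fixed 584; total 1031.
No other subset beats 771.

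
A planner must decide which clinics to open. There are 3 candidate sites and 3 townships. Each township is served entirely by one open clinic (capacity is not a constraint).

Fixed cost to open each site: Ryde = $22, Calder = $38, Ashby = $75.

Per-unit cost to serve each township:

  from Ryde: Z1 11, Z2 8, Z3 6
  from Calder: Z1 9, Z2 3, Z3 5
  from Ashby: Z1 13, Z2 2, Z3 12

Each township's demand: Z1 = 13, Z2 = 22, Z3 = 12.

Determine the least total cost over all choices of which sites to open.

For any fixed open set, each township goes to its cheapest open site; total = fixed + service.
{Calder}: Z1→Calder 9·13=117, Z2→Calder 3·22=66, Z3→Calder 5·12=60. Service 243; fixed 38; total 281.
{Ryde, Calder}: service 243 + fixed 60 = 303
{Calder, Ashby}: service 221 + fixed 113 = 334
{Ryde, Calder, Ashby}: Z1→Calder 9·13=117, Z2→Ashby 2·22=44, Z3→Calder 5·12=60. Service 221; fixed 135; total 356.
(All 7 nonempty subsets were checked; Calder only is lowest.)

Minimum total cost: 281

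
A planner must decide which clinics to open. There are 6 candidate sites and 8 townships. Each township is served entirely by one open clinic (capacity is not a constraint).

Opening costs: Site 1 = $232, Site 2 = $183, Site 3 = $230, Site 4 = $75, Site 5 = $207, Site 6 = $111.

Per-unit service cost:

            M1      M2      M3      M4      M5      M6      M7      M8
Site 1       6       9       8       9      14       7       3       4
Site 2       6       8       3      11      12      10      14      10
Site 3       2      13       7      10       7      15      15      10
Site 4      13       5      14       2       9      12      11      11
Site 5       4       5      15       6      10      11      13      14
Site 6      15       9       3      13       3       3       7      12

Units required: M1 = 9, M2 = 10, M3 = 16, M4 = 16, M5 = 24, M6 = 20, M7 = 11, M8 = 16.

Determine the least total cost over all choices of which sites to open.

Minimum total cost: 818

For any fixed open set, each township goes to its cheapest open site; total = fixed + service.
{Site 4, Site 6}: M1→Site 4 13·9=117, M2→Site 4 5·10=50, M3→Site 6 3·16=48, M4→Site 4 2·16=32, M5→Site 6 3·24=72, M6→Site 6 3·20=60, M7→Site 6 7·11=77, M8→Site 4 11·16=176. Service 632; fixed 186; total 818.
{Site 1, Site 4, Site 6}: service 413 + fixed 418 = 831
{Site 1, Site 6}: M1→Site 1 6·9=54, M2→Site 1 9·10=90, M3→Site 6 3·16=48, M4→Site 1 9·16=144, M5→Site 6 3·24=72, M6→Site 6 3·20=60, M7→Site 1 3·11=33, M8→Site 1 4·16=64. Service 565; fixed 343; total 908.
{Site 1, Site 2, Site 3, Site 4, Site 5, Site 6}: service 377 + fixed 1038 = 1415
No other subset beats 818.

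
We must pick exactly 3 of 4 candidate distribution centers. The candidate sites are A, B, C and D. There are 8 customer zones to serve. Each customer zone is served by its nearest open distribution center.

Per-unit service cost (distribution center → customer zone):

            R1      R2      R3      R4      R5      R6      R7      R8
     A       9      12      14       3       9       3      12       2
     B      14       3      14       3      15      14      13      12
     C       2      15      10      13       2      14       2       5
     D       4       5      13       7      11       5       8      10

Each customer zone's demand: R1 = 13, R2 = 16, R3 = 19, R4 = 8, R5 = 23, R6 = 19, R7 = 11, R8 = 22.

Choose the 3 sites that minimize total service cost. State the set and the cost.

With exactly 3 open, each customer zone uses its cheapest among the chosen.
{A, B, C}: R1→C 2·13=26, R2→B 3·16=48, R3→C 10·19=190, R4→A 3·8=24, R5→C 2·23=46, R6→A 3·19=57, R7→C 2·11=22, R8→A 2·22=44. Service cost 457.
{A, C, D}: service cost 489
{B, C, D}: service cost 561
Among all 4 size-3 choices, {A, B, C} is lowest.

Choose A, B and C; total service cost 457.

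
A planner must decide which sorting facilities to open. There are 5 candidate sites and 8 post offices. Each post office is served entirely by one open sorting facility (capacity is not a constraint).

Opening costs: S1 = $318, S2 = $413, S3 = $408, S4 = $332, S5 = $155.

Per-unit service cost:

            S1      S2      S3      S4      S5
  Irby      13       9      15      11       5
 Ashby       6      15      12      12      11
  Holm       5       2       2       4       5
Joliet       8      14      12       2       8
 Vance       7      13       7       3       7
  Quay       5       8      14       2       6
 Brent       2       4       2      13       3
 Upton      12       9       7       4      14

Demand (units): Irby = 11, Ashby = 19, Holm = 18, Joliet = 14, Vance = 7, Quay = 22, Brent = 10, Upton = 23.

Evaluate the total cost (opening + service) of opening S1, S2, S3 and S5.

Each post office is assigned to its cheapest site among the open ones.
{S1, S2, S3, S5}: Irby→S5 5·11=55, Ashby→S1 6·19=114, Holm→S2 2·18=36, Joliet→S1 8·14=112, Vance→S1 7·7=49, Quay→S1 5·22=110, Brent→S1 2·10=20, Upton→S3 7·23=161. Service 657; fixed 1294; total 1951.

Total cost: 1951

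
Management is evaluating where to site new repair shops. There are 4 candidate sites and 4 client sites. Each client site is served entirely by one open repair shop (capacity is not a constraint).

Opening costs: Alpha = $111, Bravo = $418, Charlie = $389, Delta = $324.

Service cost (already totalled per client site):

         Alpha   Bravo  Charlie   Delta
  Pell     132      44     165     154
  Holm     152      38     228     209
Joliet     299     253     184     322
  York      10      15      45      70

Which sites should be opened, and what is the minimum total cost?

For any fixed open set, each client site goes to its cheapest open site; total = fixed + service.
{Alpha}: Pell→Alpha 132, Holm→Alpha 152, Joliet→Alpha 299, York→Alpha 10. Service 593; fixed 111; total 704.
{Bravo}: service 350 + fixed 418 = 768
{Alpha, Bravo}: service 345 + fixed 529 = 874
{Alpha, Bravo, Charlie, Delta}: service 276 + fixed 1242 = 1518
(All 15 nonempty subsets were checked; Alpha only is lowest.)

Open Alpha only; minimum total cost 704.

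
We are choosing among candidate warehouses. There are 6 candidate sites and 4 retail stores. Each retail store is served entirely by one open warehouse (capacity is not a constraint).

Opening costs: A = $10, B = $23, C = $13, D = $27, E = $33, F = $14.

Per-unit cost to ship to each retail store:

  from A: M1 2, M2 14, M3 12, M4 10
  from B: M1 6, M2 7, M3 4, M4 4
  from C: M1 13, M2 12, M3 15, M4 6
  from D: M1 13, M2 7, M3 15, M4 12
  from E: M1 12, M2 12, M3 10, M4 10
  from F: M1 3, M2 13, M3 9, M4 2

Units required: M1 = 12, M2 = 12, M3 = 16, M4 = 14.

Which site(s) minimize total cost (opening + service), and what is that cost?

For any fixed open set, each retail store goes to its cheapest open site; total = fixed + service.
{A, B, F}: M1→A 2·12=24, M2→B 7·12=84, M3→B 4·16=64, M4→F 2·14=28. Service 200; fixed 47; total 247.
{B, F}: service 212 + fixed 37 = 249
{A, B, C, F}: M1→A 2·12=24, M2→B 7·12=84, M3→B 4·16=64, M4→F 2·14=28. Service 200; fixed 60; total 260.
{A, B, C, D, E, F}: M1→A 2·12=24, M2→B 7·12=84, M3→B 4·16=64, M4→F 2·14=28. Service 200; fixed 120; total 320.
No other subset beats 247.

Open A, B and F; minimum total cost 247.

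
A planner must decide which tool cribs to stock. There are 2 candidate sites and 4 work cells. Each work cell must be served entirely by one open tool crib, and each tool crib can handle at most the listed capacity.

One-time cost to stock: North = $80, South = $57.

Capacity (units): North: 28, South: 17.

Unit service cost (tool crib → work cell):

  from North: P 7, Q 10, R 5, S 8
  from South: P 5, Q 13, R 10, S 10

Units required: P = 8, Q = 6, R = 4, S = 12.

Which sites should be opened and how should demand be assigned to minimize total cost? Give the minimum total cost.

Open {North, South}: P→South 5·8=40, Q→North 10·6=60, R→North 5·4=20, S→North 8·12=96.
Loads: North carries 22/28, South carries 8/17. Service 216; fixed 137; total 353.
Next best feasible plan costs 371.

Minimum total cost: 353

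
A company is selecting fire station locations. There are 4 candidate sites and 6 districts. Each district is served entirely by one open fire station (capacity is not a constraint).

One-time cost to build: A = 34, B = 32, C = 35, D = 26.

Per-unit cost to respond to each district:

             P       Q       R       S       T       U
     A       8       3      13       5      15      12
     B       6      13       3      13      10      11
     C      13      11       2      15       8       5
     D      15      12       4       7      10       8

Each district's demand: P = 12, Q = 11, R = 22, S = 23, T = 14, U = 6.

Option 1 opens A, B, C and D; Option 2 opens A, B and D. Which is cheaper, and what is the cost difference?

Option 1: {A, B, C, D}: P→B 6·12=72, Q→A 3·11=33, R→C 2·22=44, S→A 5·23=115, T→C 8·14=112, U→C 5·6=30. Service 406; fixed 127; total 533.
Option 2: {A, B, D}: P→B 6·12=72, Q→A 3·11=33, R→B 3·22=66, S→A 5·23=115, T→B 10·14=140, U→D 8·6=48. Service 474; fixed 92; total 566.
Difference: |533 − 566| = 33.

Option 1 is cheaper by 33.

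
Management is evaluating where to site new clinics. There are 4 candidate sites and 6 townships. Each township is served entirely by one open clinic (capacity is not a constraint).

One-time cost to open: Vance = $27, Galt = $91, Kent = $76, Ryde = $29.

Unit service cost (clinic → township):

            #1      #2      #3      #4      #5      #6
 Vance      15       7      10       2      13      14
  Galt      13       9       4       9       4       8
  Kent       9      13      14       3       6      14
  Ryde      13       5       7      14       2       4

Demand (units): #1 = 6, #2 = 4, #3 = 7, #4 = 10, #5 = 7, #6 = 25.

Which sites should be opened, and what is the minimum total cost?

For any fixed open set, each township goes to its cheapest open site; total = fixed + service.
{Vance, Ryde}: #1→Ryde 13·6=78, #2→Ryde 5·4=20, #3→Ryde 7·7=49, #4→Vance 2·10=20, #5→Ryde 2·7=14, #6→Ryde 4·25=100. Service 281; fixed 56; total 337.
{Kent, Ryde}: #1→Kent 9·6=54, #2→Ryde 5·4=20, #3→Ryde 7·7=49, #4→Kent 3·10=30, #5→Ryde 2·7=14, #6→Ryde 4·25=100. Service 267; fixed 105; total 372.
{Vance, Kent, Ryde}: service 257 + fixed 132 = 389
{Vance, Galt, Kent, Ryde}: service 236 + fixed 223 = 459
(All 15 nonempty subsets were checked; Vance and Ryde is lowest.)

Open Vance and Ryde; minimum total cost 337.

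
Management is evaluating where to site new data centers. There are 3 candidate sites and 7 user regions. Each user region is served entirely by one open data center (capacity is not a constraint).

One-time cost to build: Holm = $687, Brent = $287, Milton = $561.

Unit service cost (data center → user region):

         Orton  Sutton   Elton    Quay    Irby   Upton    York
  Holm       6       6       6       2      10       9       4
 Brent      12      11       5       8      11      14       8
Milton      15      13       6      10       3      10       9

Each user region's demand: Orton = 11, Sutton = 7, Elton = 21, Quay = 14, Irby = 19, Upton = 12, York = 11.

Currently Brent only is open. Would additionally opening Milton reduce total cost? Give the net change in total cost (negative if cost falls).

No — net change +361 (cost rises by 361).

Current service cost with {Brent}: 891.
Adding Milton: each user region re-picks its cheapest; new service cost 691, saving 200.
Extra fixed cost: 561. Net change = 561 − 200 = 361.
(Totals: 1178 → 1539.)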